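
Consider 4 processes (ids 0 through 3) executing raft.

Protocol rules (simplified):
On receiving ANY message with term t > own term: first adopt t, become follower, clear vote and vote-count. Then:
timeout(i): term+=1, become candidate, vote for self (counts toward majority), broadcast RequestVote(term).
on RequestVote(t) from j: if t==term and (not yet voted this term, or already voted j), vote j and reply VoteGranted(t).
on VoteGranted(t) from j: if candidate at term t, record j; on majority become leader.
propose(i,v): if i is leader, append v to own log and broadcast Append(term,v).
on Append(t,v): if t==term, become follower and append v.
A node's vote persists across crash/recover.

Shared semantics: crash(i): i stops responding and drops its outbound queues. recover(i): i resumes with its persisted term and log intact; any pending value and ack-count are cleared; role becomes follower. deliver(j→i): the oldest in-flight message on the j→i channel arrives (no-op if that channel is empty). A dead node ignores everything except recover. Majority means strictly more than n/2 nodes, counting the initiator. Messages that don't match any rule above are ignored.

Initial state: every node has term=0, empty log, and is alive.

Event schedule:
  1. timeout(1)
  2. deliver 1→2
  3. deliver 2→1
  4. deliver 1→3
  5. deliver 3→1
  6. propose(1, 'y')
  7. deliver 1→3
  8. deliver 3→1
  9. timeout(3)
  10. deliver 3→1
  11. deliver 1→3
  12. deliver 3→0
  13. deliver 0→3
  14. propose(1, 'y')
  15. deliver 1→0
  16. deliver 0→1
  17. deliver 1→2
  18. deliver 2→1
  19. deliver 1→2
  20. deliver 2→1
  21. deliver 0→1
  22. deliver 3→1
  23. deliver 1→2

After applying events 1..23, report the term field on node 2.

[1] timeout(1) → N1(cand t1 [-])
[2] deliver 1→2 → N2(foll t1 [-])
[3] deliver 2→1 → ∅
[4] deliver 1→3 → N3(foll t1 [-])
[5] deliver 3→1 → N1(lead t1 [-])
[6] propose(1,'y') → N1(lead t1 [y])
[7] deliver 1→3 → N3(foll t1 [y])
[8] deliver 3→1 → ∅
[9] timeout(3) → N3(cand t2 [y])
[10] deliver 3→1 → N1(foll t2 [y])
[11] deliver 1→3 → ∅
[12] deliver 3→0 → N0(foll t2 [-])
[13] deliver 0→3 → N3(lead t2 [y])
[14] propose(1,'y') → ∅
[15] deliver 1→0 → ∅
[16] deliver 0→1 → ∅
[17] deliver 1→2 → N2(foll t1 [y])
[18] deliver 2→1 → ∅
[19] deliver 1→2 → ∅
[20] deliver 2→1 → ∅
[21] deliver 0→1 → ∅
[22] deliver 3→1 → ∅
[23] deliver 1→2 → ∅

1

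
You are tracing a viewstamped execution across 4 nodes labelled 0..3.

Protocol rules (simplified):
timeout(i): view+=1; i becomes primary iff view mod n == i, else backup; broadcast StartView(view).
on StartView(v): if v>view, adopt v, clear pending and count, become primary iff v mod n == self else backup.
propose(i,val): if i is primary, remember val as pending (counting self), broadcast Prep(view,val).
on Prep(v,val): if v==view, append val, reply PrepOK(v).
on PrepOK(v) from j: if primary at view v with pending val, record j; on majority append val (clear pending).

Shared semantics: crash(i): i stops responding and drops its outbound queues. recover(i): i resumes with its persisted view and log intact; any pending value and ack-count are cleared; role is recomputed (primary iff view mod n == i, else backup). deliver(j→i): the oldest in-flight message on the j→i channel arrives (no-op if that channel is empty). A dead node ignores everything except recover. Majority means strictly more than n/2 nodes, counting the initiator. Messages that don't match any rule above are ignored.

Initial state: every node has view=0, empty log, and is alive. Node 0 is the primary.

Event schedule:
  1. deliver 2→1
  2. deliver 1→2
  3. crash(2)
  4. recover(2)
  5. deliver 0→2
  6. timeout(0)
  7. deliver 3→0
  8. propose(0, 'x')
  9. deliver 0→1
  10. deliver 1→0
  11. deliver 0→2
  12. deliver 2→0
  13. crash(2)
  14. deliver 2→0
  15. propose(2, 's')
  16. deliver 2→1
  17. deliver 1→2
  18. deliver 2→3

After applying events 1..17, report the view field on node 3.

step 1 deliver 2→1: —
step 2 deliver 1→2: —
step 3 crash(2): 2={✗back,v=0,log=-}
step 4 recover(2): 2={back,v=0,log=-}
step 5 deliver 0→2: —
step 6 timeout(0): 0={back,v=1,log=-}
step 7 deliver 3→0: —
step 8 propose(0,'x'): —
step 9 deliver 0→1: 1={prim,v=1,log=-}
step 10 deliver 1→0: —
step 11 deliver 0→2: 2={back,v=1,log=-}
step 12 deliver 2→0: —
step 13 crash(2): 2={✗back,v=1,log=-}
step 14 deliver 2→0: —
step 15 propose(2,'s'): —
step 16 deliver 2→1: —
step 17 deliver 1→2: —

0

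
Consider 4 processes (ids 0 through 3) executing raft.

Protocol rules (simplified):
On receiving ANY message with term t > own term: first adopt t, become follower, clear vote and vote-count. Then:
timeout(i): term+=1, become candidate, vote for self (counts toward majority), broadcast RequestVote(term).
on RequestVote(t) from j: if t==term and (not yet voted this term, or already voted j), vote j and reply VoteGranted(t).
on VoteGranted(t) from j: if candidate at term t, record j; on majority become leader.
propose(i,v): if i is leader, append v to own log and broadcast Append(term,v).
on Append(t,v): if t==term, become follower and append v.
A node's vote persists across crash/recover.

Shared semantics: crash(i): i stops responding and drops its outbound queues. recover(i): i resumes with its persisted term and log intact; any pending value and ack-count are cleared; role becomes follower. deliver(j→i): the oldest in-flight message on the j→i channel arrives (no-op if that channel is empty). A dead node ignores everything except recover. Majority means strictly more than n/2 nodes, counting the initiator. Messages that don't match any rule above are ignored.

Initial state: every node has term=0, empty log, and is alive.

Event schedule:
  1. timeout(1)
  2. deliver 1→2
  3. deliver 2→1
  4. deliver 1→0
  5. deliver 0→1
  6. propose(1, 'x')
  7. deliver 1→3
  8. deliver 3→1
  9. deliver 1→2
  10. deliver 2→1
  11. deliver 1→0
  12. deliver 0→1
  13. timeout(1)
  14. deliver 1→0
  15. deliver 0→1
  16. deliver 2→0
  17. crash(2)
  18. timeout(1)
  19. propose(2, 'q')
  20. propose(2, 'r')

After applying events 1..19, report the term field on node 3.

1

step 1 timeout(1): 1={cand,t=1,log=-}
step 2 deliver 1→2: 2={foll,t=1,log=-}
step 3 deliver 2→1: —
step 4 deliver 1→0: 0={foll,t=1,log=-}
step 5 deliver 0→1: 1={lead,t=1,log=-}
step 6 propose(1,'x'): 1={lead,t=1,log=x}
step 7 deliver 1→3: 3={foll,t=1,log=-}
step 8 deliver 3→1: —
step 9 deliver 1→2: 2={foll,t=1,log=x}
step 10 deliver 2→1: —
step 11 deliver 1→0: 0={foll,t=1,log=x}
step 12 deliver 0→1: —
step 13 timeout(1): 1={cand,t=2,log=x}
step 14 deliver 1→0: 0={foll,t=2,log=x}
step 15 deliver 0→1: —
step 16 deliver 2→0: —
step 17 crash(2): 2={✗foll,t=1,log=x}
step 18 timeout(1): 1={cand,t=3,log=x}
step 19 propose(2,'q'): —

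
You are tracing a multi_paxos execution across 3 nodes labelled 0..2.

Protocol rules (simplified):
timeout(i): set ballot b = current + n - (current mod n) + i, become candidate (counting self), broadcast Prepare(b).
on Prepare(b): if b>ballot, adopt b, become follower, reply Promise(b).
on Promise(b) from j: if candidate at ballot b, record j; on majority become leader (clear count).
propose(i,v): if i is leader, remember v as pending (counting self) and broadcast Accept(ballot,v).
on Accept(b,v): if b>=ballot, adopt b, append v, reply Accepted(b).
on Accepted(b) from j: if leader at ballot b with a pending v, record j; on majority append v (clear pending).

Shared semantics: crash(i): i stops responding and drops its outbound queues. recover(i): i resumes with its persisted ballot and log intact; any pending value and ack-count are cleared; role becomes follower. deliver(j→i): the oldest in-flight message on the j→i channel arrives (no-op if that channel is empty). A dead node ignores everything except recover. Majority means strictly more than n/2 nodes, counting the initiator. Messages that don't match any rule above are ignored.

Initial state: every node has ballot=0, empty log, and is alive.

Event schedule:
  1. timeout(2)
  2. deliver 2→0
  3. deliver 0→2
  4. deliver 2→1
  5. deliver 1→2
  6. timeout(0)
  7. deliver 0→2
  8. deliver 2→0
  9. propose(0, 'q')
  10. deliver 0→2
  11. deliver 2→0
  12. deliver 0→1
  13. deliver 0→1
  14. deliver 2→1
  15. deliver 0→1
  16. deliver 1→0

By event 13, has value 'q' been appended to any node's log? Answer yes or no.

e1 timeout(2): 2[cand,b=5,-]
e2 deliver 2→0: 0[foll,b=5,-]
e3 deliver 0→2: 2[lead,b=5,-]
e4 deliver 2→1: 1[foll,b=5,-]
e5 deliver 1→2: ·
e6 timeout(0): 0[cand,b=6,-]
e7 deliver 0→2: 2[foll,b=6,-]
e8 deliver 2→0: 0[lead,b=6,-]
e9 propose(0,'q'): ·
e10 deliver 0→2: 2[foll,b=6,q]
e11 deliver 2→0: 0[lead,b=6,q]
e12 deliver 0→1: 1[foll,b=6,-]
e13 deliver 0→1: 1[foll,b=6,q]

yes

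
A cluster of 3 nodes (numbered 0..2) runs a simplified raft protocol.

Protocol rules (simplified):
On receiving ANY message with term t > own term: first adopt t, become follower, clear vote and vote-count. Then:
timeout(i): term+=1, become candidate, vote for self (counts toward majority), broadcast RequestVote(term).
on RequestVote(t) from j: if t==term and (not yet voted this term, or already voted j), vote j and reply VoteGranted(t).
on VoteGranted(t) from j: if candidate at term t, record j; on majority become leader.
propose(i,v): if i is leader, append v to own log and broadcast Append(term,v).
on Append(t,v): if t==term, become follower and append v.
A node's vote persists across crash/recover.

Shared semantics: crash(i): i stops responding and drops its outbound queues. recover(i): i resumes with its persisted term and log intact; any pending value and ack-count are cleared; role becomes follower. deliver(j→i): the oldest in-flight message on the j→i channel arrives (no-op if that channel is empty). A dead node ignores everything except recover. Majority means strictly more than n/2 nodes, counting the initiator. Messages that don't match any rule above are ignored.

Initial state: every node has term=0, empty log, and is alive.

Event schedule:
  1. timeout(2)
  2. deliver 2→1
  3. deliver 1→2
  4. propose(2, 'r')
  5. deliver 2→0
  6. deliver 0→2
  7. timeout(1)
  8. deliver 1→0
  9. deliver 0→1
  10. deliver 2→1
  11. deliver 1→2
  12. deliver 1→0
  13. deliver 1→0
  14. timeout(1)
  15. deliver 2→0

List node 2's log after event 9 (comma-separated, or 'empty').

r

step 1 timeout(2): 2={cand,t=1,log=-}
step 2 deliver 2→1: 1={foll,t=1,log=-}
step 3 deliver 1→2: 2={lead,t=1,log=-}
step 4 propose(2,'r'): 2={lead,t=1,log=r}
step 5 deliver 2→0: 0={foll,t=1,log=-}
step 6 deliver 0→2: —
step 7 timeout(1): 1={cand,t=2,log=-}
step 8 deliver 1→0: 0={foll,t=2,log=-}
step 9 deliver 0→1: 1={lead,t=2,log=-}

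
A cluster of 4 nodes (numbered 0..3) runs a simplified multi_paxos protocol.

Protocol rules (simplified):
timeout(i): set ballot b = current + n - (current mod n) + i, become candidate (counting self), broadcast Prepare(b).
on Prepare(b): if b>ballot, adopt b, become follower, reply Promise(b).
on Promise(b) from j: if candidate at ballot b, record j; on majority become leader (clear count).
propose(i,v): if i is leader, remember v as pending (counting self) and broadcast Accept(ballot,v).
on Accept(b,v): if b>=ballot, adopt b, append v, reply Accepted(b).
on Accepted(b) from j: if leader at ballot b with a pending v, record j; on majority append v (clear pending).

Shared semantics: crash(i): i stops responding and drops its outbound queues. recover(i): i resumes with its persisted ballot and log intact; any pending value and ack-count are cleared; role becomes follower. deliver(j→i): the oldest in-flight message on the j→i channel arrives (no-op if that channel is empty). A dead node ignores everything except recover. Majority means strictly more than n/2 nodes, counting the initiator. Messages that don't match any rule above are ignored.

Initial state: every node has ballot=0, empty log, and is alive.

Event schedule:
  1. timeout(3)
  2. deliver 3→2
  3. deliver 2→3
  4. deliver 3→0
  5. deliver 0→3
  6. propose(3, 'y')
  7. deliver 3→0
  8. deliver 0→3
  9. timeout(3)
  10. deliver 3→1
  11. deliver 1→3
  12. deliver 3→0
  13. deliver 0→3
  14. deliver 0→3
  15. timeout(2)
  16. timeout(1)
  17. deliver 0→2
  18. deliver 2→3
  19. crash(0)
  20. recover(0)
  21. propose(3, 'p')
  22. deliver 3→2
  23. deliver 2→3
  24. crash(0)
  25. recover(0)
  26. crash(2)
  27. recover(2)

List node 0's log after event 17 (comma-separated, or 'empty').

y

1. timeout(3):  <3:cand b7 ->
2. deliver 3→2:  <2:foll b7 ->
3. deliver 2→3:  nop
4. deliver 3→0:  <0:foll b7 ->
5. deliver 0→3:  <3:lead b7 ->
6. propose(3,'y'):  nop
7. deliver 3→0:  <0:foll b7 y>
8. deliver 0→3:  nop
9. timeout(3):  <3:cand b11 ->
10. deliver 3→1:  <1:foll b7 ->
11. deliver 1→3:  nop
12. deliver 3→0:  <0:foll b11 y>
13. deliver 0→3:  nop
14. deliver 0→3:  nop
15. timeout(2):  <2:cand b10 ->
16. timeout(1):  <1:cand b9 ->
17. deliver 0→2:  nop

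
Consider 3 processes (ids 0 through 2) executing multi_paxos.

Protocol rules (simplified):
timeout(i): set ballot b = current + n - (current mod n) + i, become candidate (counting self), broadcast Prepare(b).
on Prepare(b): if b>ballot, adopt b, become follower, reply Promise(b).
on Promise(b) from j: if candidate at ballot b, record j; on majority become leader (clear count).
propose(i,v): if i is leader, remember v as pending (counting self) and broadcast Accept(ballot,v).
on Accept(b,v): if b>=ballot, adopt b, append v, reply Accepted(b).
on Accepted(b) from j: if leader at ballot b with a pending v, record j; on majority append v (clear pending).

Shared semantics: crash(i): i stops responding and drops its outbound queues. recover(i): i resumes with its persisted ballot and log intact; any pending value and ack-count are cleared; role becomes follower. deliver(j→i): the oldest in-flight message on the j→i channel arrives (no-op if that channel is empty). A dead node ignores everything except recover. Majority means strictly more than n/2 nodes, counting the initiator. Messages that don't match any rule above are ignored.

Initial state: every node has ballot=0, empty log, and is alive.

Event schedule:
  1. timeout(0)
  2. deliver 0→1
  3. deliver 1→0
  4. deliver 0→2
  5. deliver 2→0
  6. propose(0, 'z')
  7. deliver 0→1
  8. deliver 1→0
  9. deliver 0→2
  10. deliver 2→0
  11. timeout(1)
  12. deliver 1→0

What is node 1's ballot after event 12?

7

e1 timeout(0): 0[cand,b=3,-]
e2 deliver 0→1: 1[foll,b=3,-]
e3 deliver 1→0: 0[lead,b=3,-]
e4 deliver 0→2: 2[foll,b=3,-]
e5 deliver 2→0: ·
e6 propose(0,'z'): ·
e7 deliver 0→1: 1[foll,b=3,z]
e8 deliver 1→0: 0[lead,b=3,z]
e9 deliver 0→2: 2[foll,b=3,z]
e10 deliver 2→0: ·
e11 timeout(1): 1[cand,b=7,z]
e12 deliver 1→0: 0[foll,b=7,z]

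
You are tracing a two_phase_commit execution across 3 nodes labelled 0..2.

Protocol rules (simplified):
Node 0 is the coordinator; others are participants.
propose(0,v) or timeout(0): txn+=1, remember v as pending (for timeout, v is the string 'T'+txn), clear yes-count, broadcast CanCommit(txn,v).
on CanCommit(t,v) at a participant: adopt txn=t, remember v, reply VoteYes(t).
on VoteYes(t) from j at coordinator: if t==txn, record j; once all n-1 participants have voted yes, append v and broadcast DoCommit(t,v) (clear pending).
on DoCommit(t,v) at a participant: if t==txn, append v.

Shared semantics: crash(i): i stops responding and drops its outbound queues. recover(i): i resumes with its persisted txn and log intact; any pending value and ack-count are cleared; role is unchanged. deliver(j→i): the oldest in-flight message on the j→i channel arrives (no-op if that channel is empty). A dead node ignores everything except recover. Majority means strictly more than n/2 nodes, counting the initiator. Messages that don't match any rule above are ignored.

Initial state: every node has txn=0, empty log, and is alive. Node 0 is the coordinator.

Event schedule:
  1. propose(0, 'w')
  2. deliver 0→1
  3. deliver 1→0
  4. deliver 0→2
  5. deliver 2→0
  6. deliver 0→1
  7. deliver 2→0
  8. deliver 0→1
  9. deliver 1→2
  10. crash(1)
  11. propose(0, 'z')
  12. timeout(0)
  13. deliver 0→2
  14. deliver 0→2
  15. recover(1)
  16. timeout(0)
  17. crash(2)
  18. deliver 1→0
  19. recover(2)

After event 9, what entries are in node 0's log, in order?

w

e1 propose(0,'w'): 0[coor,t=1,-]
e2 deliver 0→1: 1[part,t=1,-]
e3 deliver 1→0: ·
e4 deliver 0→2: 2[part,t=1,-]
e5 deliver 2→0: 0[coor,t=1,w]
e6 deliver 0→1: 1[part,t=1,w]
e7 deliver 2→0: ·
e8 deliver 0→1: ·
e9 deliver 1→2: ·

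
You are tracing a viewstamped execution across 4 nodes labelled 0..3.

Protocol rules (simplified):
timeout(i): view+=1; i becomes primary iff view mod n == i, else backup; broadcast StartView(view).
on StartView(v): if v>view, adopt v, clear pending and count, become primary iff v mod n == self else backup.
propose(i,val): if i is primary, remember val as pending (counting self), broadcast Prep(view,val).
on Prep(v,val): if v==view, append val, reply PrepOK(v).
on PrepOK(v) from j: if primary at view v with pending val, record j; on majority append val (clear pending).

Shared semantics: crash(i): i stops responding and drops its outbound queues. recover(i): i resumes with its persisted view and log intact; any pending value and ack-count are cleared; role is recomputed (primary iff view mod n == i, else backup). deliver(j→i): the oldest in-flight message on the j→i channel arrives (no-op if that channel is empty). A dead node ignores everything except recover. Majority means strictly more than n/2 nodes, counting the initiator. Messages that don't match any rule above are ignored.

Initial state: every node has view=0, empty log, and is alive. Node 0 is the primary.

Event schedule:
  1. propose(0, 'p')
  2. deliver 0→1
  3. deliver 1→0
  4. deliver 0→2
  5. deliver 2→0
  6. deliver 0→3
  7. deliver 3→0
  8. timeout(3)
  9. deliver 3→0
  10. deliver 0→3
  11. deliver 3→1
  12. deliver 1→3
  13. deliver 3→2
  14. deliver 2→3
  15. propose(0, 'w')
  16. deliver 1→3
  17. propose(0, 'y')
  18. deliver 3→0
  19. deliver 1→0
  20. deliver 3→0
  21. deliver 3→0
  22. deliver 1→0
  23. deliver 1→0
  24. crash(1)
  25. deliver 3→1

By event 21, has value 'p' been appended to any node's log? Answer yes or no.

[1] propose(0,'p') → ∅
[2] deliver 0→1 → N1(back v0 [p])
[3] deliver 1→0 → ∅
[4] deliver 0→2 → N2(back v0 [p])
[5] deliver 2→0 → N0(prim v0 [p])
[6] deliver 0→3 → N3(back v0 [p])
[7] deliver 3→0 → ∅
[8] timeout(3) → N3(back v1 [p])
[9] deliver 3→0 → N0(back v1 [p])
[10] deliver 0→3 → ∅
[11] deliver 3→1 → N1(prim v1 [p])
[12] deliver 1→3 → ∅
[13] deliver 3→2 → N2(back v1 [p])
[14] deliver 2→3 → ∅
[15] propose(0,'w') → ∅
[16] deliver 1→3 → ∅
[17] propose(0,'y') → ∅
[18] deliver 3→0 → ∅
[19] deliver 1→0 → ∅
[20] deliver 3→0 → ∅
[21] deliver 3→0 → ∅

yes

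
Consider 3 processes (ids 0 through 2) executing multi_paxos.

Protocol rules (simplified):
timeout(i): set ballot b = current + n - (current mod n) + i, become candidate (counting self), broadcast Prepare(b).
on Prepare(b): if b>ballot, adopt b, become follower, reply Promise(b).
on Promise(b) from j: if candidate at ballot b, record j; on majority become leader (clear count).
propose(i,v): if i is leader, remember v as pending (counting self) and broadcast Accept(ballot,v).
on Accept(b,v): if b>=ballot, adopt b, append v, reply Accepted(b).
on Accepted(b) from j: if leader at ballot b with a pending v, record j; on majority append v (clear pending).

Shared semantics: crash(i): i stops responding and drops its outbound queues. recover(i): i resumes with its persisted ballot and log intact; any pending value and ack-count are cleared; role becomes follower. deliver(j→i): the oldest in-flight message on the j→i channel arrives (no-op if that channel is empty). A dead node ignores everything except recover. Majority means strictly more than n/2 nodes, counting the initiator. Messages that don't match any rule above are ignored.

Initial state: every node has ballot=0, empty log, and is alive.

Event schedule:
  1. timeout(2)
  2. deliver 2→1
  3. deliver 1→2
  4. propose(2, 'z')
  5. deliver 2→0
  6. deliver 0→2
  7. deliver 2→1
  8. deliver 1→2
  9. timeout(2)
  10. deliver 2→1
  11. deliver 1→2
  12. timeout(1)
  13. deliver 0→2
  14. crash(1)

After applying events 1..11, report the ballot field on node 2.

8

step 1 timeout(2): 2={cand,b=5,log=-}
step 2 deliver 2→1: 1={foll,b=5,log=-}
step 3 deliver 1→2: 2={lead,b=5,log=-}
step 4 propose(2,'z'): —
step 5 deliver 2→0: 0={foll,b=5,log=-}
step 6 deliver 0→2: —
step 7 deliver 2→1: 1={foll,b=5,log=z}
step 8 deliver 1→2: 2={lead,b=5,log=z}
step 9 timeout(2): 2={cand,b=8,log=z}
step 10 deliver 2→1: 1={foll,b=8,log=z}
step 11 deliver 1→2: 2={lead,b=8,log=z}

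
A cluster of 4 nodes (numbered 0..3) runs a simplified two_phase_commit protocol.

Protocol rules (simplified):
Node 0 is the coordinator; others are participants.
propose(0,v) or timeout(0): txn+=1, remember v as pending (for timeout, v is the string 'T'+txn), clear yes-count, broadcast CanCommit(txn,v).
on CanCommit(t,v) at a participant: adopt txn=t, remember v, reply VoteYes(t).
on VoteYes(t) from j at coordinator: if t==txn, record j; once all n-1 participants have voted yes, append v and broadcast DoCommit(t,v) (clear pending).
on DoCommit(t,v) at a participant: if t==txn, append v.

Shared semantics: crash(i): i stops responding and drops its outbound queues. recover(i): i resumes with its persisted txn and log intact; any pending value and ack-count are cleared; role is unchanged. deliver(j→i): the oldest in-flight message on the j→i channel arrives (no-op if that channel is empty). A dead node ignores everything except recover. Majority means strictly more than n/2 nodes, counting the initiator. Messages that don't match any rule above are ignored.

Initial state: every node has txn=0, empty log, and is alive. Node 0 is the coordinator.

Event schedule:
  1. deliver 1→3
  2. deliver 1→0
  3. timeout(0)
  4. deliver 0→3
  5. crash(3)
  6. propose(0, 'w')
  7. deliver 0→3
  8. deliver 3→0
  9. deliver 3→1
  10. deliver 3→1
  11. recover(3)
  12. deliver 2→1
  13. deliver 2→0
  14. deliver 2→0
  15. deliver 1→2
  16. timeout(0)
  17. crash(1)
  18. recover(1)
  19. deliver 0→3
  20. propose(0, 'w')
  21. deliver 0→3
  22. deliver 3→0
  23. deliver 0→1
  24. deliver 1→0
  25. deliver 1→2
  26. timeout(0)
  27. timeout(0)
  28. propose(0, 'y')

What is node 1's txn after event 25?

1. deliver 1→3:  nop
2. deliver 1→0:  nop
3. timeout(0):  <0:coor t1 ->
4. deliver 0→3:  <3:part t1 ->
5. crash(3):  <3:✗part t1 ->
6. propose(0,'w'):  <0:coor t2 ->
7. deliver 0→3:  nop
8. deliver 3→0:  nop
9. deliver 3→1:  nop
10. deliver 3→1:  nop
11. recover(3):  <3:part t1 ->
12. deliver 2→1:  nop
13. deliver 2→0:  nop
14. deliver 2→0:  nop
15. deliver 1→2:  nop
16. timeout(0):  <0:coor t3 ->
17. crash(1):  <1:✗part t0 ->
18. recover(1):  <1:part t0 ->
19. deliver 0→3:  <3:part t2 ->
20. propose(0,'w'):  <0:coor t4 ->
21. deliver 0→3:  <3:part t3 ->
22. deliver 3→0:  nop
23. deliver 0→1:  <1:part t1 ->
24. deliver 1→0:  nop
25. deliver 1→2:  nop

1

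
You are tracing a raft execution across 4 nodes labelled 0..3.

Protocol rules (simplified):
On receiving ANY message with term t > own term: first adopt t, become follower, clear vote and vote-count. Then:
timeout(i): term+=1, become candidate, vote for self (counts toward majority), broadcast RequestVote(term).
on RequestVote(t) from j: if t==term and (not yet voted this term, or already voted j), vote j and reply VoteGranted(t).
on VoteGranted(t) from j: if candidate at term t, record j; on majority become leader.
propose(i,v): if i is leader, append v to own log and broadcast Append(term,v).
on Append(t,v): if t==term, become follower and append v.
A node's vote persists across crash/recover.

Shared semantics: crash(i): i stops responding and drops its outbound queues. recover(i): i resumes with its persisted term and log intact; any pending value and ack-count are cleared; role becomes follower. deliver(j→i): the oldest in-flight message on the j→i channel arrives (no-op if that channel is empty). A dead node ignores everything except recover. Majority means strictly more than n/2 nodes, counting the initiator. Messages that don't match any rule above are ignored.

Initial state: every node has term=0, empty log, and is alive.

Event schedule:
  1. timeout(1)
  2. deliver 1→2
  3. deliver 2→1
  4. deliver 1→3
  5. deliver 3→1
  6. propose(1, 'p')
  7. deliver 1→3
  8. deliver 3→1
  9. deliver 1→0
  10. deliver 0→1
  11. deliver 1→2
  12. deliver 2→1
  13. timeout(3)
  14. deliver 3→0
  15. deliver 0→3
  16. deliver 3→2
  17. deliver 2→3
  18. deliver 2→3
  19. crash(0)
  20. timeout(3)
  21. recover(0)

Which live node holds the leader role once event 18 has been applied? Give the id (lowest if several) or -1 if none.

1

step 1 timeout(1): 1={cand,t=1,log=-}
step 2 deliver 1→2: 2={foll,t=1,log=-}
step 3 deliver 2→1: —
step 4 deliver 1→3: 3={foll,t=1,log=-}
step 5 deliver 3→1: 1={lead,t=1,log=-}
step 6 propose(1,'p'): 1={lead,t=1,log=p}
step 7 deliver 1→3: 3={foll,t=1,log=p}
step 8 deliver 3→1: —
step 9 deliver 1→0: 0={foll,t=1,log=-}
step 10 deliver 0→1: —
step 11 deliver 1→2: 2={foll,t=1,log=p}
step 12 deliver 2→1: —
step 13 timeout(3): 3={cand,t=2,log=p}
step 14 deliver 3→0: 0={foll,t=2,log=-}
step 15 deliver 0→3: —
step 16 deliver 3→2: 2={foll,t=2,log=p}
step 17 deliver 2→3: 3={lead,t=2,log=p}
step 18 deliver 2→3: —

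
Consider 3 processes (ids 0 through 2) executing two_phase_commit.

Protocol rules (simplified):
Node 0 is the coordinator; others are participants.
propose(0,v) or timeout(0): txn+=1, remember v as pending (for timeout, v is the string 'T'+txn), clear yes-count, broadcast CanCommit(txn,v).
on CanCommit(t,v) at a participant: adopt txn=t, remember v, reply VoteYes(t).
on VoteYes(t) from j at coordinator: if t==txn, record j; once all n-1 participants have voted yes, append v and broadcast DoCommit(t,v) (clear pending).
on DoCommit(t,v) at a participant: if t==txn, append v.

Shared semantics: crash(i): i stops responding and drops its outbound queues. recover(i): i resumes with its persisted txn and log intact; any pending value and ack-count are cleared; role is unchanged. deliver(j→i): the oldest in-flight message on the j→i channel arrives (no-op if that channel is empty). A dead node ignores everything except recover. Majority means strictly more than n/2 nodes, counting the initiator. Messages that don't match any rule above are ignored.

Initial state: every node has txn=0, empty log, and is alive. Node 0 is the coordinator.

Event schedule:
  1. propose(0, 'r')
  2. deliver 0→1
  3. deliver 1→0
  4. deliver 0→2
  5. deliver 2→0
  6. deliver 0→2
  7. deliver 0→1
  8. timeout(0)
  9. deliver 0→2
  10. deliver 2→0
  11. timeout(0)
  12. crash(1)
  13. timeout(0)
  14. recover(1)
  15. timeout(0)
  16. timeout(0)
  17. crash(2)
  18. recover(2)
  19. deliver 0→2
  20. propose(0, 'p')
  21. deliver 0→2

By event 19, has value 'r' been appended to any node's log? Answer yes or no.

yes

e1 propose(0,'r'): 0[coor,t=1,-]
e2 deliver 0→1: 1[part,t=1,-]
e3 deliver 1→0: ·
e4 deliver 0→2: 2[part,t=1,-]
e5 deliver 2→0: 0[coor,t=1,r]
e6 deliver 0→2: 2[part,t=1,r]
e7 deliver 0→1: 1[part,t=1,r]
e8 timeout(0): 0[coor,t=2,r]
e9 deliver 0→2: 2[part,t=2,r]
e10 deliver 2→0: ·
e11 timeout(0): 0[coor,t=3,r]
e12 crash(1): 1[✗part,t=1,r]
e13 timeout(0): 0[coor,t=4,r]
e14 recover(1): 1[part,t=1,r]
e15 timeout(0): 0[coor,t=5,r]
e16 timeout(0): 0[coor,t=6,r]
e17 crash(2): 2[✗part,t=2,r]
e18 recover(2): 2[part,t=2,r]
e19 deliver 0→2: 2[part,t=3,r]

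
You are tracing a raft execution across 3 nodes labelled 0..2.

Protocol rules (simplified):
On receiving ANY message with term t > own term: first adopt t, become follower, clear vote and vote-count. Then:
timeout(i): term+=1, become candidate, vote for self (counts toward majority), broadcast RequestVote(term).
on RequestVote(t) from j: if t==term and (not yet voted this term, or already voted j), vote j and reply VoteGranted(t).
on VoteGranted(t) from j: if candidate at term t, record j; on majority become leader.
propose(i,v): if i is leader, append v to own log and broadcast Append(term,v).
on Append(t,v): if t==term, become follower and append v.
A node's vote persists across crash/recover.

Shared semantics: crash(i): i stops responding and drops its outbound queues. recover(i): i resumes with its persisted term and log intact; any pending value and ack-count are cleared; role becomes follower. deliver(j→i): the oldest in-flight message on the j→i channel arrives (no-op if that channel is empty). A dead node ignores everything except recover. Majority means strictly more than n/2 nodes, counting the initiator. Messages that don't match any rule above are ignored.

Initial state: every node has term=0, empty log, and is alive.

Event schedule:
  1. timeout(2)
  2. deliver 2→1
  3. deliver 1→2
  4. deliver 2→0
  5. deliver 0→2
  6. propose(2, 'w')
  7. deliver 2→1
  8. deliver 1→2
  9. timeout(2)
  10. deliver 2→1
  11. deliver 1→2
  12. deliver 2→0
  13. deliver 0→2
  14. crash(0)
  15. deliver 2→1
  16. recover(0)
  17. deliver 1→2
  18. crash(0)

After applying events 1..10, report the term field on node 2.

2

e1 timeout(2): 2[cand,t=1,-]
e2 deliver 2→1: 1[foll,t=1,-]
e3 deliver 1→2: 2[lead,t=1,-]
e4 deliver 2→0: 0[foll,t=1,-]
e5 deliver 0→2: ·
e6 propose(2,'w'): 2[lead,t=1,w]
e7 deliver 2→1: 1[foll,t=1,w]
e8 deliver 1→2: ·
e9 timeout(2): 2[cand,t=2,w]
e10 deliver 2→1: 1[foll,t=2,w]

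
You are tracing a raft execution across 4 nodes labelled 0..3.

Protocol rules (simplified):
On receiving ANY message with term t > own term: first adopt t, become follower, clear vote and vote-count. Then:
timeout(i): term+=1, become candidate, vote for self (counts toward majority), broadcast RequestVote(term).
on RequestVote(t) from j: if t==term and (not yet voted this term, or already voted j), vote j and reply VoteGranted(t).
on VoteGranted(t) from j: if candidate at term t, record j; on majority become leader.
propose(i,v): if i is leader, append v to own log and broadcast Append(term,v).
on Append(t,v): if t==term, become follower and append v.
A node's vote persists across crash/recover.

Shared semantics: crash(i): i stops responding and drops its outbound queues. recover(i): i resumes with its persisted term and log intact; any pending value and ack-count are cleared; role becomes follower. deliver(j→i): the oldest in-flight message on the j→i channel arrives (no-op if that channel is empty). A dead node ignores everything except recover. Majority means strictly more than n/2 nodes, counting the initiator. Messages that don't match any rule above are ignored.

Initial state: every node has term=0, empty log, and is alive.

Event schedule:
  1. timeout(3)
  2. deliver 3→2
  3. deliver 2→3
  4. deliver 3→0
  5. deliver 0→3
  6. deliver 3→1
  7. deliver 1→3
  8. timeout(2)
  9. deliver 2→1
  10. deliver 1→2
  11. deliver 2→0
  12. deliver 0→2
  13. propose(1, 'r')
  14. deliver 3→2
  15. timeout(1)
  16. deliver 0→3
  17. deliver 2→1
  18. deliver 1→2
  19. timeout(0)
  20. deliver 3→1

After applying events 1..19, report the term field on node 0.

e1 timeout(3): 3[cand,t=1,-]
e2 deliver 3→2: 2[foll,t=1,-]
e3 deliver 2→3: ·
e4 deliver 3→0: 0[foll,t=1,-]
e5 deliver 0→3: 3[lead,t=1,-]
e6 deliver 3→1: 1[foll,t=1,-]
e7 deliver 1→3: ·
e8 timeout(2): 2[cand,t=2,-]
e9 deliver 2→1: 1[foll,t=2,-]
e10 deliver 1→2: ·
e11 deliver 2→0: 0[foll,t=2,-]
e12 deliver 0→2: 2[lead,t=2,-]
e13 propose(1,'r'): ·
e14 deliver 3→2: ·
e15 timeout(1): 1[cand,t=3,-]
e16 deliver 0→3: ·
e17 deliver 2→1: ·
e18 deliver 1→2: 2[foll,t=3,-]
e19 timeout(0): 0[cand,t=3,-]

3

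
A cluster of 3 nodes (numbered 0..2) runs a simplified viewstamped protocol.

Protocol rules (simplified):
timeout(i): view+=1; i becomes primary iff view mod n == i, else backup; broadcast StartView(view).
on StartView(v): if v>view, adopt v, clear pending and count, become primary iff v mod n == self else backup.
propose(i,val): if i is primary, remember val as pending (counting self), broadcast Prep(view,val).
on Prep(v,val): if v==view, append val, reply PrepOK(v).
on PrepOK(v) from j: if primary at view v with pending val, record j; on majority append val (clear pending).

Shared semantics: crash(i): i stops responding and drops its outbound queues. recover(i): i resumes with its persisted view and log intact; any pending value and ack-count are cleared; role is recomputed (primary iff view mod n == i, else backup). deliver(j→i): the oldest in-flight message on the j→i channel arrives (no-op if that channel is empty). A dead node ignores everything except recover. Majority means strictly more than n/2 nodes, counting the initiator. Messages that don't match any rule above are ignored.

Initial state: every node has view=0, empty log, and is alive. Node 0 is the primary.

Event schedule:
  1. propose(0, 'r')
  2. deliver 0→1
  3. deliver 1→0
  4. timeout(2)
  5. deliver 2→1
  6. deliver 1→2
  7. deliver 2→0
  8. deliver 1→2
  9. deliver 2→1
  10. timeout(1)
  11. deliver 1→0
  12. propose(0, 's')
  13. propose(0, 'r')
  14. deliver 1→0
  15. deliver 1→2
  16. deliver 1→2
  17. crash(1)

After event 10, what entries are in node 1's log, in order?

1. propose(0,'r'):  nop
2. deliver 0→1:  <1:back v0 r>
3. deliver 1→0:  <0:prim v0 r>
4. timeout(2):  <2:back v1 ->
5. deliver 2→1:  <1:prim v1 r>
6. deliver 1→2:  nop
7. deliver 2→0:  <0:back v1 r>
8. deliver 1→2:  nop
9. deliver 2→1:  nop
10. timeout(1):  <1:back v2 r>

r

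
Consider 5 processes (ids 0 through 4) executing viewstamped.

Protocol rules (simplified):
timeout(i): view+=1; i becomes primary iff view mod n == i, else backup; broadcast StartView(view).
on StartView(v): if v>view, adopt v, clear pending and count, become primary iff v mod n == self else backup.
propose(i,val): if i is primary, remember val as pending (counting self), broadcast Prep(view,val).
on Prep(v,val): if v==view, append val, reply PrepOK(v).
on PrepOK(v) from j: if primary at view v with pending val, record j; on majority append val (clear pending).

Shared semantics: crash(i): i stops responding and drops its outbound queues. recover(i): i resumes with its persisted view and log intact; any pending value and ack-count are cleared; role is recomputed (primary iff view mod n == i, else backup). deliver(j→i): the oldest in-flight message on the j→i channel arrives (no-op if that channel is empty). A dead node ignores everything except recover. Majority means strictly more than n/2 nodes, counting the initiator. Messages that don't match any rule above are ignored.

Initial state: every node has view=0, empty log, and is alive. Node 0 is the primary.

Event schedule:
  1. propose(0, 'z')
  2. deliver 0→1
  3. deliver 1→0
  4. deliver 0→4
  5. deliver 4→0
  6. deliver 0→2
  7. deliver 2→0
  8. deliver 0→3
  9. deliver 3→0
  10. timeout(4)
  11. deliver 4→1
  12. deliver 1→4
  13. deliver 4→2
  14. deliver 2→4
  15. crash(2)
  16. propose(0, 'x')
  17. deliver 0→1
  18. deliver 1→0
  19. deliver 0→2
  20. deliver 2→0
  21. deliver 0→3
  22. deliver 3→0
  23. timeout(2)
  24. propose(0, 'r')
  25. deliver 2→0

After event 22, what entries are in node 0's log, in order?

z

1. propose(0,'z'):  nop
2. deliver 0→1:  <1:back v0 z>
3. deliver 1→0:  nop
4. deliver 0→4:  <4:back v0 z>
5. deliver 4→0:  <0:prim v0 z>
6. deliver 0→2:  <2:back v0 z>
7. deliver 2→0:  nop
8. deliver 0→3:  <3:back v0 z>
9. deliver 3→0:  nop
10. timeout(4):  <4:back v1 z>
11. deliver 4→1:  <1:prim v1 z>
12. deliver 1→4:  nop
13. deliver 4→2:  <2:back v1 z>
14. deliver 2→4:  nop
15. crash(2):  <2:✗back v1 z>
16. propose(0,'x'):  nop
17. deliver 0→1:  nop
18. deliver 1→0:  nop
19. deliver 0→2:  nop
20. deliver 2→0:  nop
21. deliver 0→3:  <3:back v0 z,x>
22. deliver 3→0:  nop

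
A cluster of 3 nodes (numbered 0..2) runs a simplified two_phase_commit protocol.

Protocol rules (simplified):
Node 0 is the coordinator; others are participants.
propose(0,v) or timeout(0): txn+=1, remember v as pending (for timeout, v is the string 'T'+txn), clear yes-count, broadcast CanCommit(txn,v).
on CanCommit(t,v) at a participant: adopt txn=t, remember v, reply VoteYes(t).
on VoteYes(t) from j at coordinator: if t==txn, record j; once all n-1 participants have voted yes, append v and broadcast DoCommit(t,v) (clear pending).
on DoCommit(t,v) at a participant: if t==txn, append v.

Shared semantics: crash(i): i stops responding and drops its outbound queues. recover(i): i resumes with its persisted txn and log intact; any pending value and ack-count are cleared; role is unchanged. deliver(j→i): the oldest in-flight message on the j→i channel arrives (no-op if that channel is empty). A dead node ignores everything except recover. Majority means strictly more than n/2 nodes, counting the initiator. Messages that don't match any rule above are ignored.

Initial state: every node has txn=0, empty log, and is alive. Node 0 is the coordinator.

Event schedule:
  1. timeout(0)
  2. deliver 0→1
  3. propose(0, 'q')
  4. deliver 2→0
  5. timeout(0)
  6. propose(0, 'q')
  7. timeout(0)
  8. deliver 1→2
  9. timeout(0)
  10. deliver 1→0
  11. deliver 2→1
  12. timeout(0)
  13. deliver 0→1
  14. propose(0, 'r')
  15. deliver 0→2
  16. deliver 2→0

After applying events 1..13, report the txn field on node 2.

step 1 timeout(0): 0={coor,t=1,log=-}
step 2 deliver 0→1: 1={part,t=1,log=-}
step 3 propose(0,'q'): 0={coor,t=2,log=-}
step 4 deliver 2→0: —
step 5 timeout(0): 0={coor,t=3,log=-}
step 6 propose(0,'q'): 0={coor,t=4,log=-}
step 7 timeout(0): 0={coor,t=5,log=-}
step 8 deliver 1→2: —
step 9 timeout(0): 0={coor,t=6,log=-}
step 10 deliver 1→0: —
step 11 deliver 2→1: —
step 12 timeout(0): 0={coor,t=7,log=-}
step 13 deliver 0→1: 1={part,t=2,log=-}

0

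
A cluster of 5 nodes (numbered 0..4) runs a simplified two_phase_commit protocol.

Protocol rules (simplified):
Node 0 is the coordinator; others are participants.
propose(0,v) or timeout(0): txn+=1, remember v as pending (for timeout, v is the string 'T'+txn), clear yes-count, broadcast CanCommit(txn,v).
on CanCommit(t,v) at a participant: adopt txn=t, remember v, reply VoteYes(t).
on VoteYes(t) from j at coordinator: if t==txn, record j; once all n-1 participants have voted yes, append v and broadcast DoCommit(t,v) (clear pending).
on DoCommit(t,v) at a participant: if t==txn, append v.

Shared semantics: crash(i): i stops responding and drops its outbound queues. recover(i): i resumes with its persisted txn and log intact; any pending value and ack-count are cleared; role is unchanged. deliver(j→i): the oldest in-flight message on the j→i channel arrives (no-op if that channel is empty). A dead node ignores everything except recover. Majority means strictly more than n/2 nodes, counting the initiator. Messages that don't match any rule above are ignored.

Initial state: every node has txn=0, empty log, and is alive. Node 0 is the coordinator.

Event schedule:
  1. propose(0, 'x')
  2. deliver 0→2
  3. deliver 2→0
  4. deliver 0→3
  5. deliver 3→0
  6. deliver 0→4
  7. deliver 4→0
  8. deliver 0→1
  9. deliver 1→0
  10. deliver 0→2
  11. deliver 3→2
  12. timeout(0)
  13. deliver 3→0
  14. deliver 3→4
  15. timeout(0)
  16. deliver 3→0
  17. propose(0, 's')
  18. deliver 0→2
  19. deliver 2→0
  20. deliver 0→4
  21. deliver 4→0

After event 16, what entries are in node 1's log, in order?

[1] propose(0,'x') → N0(coor t1 [-])
[2] deliver 0→2 → N2(part t1 [-])
[3] deliver 2→0 → ∅
[4] deliver 0→3 → N3(part t1 [-])
[5] deliver 3→0 → ∅
[6] deliver 0→4 → N4(part t1 [-])
[7] deliver 4→0 → ∅
[8] deliver 0→1 → N1(part t1 [-])
[9] deliver 1→0 → N0(coor t1 [x])
[10] deliver 0→2 → N2(part t1 [x])
[11] deliver 3→2 → ∅
[12] timeout(0) → N0(coor t2 [x])
[13] deliver 3→0 → ∅
[14] deliver 3→4 → ∅
[15] timeout(0) → N0(coor t3 [x])
[16] deliver 3→0 → ∅

empty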